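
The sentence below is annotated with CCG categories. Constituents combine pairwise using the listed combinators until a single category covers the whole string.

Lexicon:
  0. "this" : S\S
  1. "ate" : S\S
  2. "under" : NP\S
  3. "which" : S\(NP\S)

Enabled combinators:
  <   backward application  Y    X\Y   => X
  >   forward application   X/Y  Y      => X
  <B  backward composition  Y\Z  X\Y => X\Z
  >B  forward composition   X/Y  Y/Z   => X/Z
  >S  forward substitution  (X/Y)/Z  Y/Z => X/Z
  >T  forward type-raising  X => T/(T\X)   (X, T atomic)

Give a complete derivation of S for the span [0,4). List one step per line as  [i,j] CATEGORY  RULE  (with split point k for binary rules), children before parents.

[0,1] S\S  lex  "this"
[1,2] S\S  lex  "ate"
[2,3] NP\S  lex  "under"
[1,3] NP\S  <B  k=2
[0,3] NP\S  <B  k=1
[3,4] S\(NP\S)  lex  "which"
[0,4] S  <  k=3

[0,4] S   <
  [0,3] NP\S   <B
    [0,1] "this" : S\S
    [1,3] NP\S   <B
      [1,2] "ate" : S\S
      [2,3] "under" : NP\S
  [3,4] "which" : S\(NP\S)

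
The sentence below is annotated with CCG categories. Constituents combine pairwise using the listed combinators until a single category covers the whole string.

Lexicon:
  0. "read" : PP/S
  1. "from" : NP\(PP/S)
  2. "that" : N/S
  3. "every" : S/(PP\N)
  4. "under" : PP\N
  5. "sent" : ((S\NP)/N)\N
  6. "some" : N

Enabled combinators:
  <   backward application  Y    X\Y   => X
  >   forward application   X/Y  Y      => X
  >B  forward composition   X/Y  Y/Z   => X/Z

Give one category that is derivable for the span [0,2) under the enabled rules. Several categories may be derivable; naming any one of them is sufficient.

[0,7] S   <
  [0,2] NP   <
    [0,1] "read" : PP/S
    [1,2] "from" : NP\(PP/S)
  [2,7] S\NP   >
    [2,6] (S\NP)/N   <
      [2,5] N   >
        [2,3] "that" : N/S
        [3,5] S   >
          [3,4] "every" : S/(PP\N)
          [4,5] "under" : PP\N
      [5,6] "sent" : ((S\NP)/N)\N
    [6,7] "some" : N

NP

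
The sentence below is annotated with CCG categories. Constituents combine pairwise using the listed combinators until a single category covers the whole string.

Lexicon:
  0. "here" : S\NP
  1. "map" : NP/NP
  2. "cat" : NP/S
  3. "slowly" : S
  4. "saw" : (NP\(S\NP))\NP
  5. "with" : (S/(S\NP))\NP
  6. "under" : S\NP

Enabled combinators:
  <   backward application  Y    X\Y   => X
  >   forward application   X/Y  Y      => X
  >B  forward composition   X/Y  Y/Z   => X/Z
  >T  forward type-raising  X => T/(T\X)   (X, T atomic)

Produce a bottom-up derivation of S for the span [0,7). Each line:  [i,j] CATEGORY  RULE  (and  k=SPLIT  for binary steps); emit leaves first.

[0,1] S\NP  lex  "here"
[1,2] NP/NP  lex  "map"
[2,3] NP/S  lex  "cat"
[1,3] NP/S  >B  k=2
[3,4] S  lex  "slowly"
[1,4] NP  >  k=3
[4,5] (NP\(S\NP))\NP  lex  "saw"
[1,5] NP\(S\NP)  <  k=4
[0,5] NP  <  k=1
[5,6] (S/(S\NP))\NP  lex  "with"
[0,6] S/(S\NP)  <  k=5
[6,7] S\NP  lex  "under"
[0,7] S  >  k=6

[0,7] S   >
  [0,6] S/(S\NP)   <
    [0,5] NP   <
      [0,1] "here" : S\NP
      [1,5] NP\(S\NP)   <
        [1,4] NP   >
          [1,3] NP/S   >B
            [1,2] "map" : NP/NP
            [2,3] "cat" : NP/S
          [3,4] "slowly" : S
        [4,5] "saw" : (NP\(S\NP))\NP
    [5,6] "with" : (S/(S\NP))\NP
  [6,7] "under" : S\NP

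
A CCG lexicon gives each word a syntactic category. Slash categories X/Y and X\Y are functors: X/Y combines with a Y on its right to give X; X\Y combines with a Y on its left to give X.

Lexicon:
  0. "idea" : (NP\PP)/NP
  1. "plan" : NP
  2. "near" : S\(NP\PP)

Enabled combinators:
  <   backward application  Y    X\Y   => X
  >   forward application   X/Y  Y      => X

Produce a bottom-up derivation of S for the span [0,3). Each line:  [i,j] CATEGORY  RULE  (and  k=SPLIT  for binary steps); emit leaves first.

[0,1] (NP\PP)/NP  lex  "idea"
[1,2] NP  lex  "plan"
[0,2] NP\PP  >  k=1
[2,3] S\(NP\PP)  lex  "near"
[0,3] S  <  k=2

[0,3] S   <
  [0,2] NP\PP   >
    [0,1] "idea" : (NP\PP)/NP
    [1,2] "plan" : NP
  [2,3] "near" : S\(NP\PP)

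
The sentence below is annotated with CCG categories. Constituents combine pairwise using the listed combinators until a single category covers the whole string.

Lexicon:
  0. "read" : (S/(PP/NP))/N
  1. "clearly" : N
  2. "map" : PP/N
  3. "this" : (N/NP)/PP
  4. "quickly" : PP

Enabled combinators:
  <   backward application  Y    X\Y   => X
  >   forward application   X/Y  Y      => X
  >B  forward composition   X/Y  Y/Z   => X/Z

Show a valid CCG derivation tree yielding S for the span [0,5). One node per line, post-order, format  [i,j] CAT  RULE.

[0,1] (S/(PP/NP))/N  lex  "read"
[1,2] N  lex  "clearly"
[0,2] S/(PP/NP)  >  k=1
[2,3] PP/N  lex  "map"
[3,4] (N/NP)/PP  lex  "this"
[4,5] PP  lex  "quickly"
[3,5] N/NP  >  k=4
[2,5] PP/NP  >B  k=3
[0,5] S  >  k=2

[0,5] S   >
  [0,2] S/(PP/NP)   >
    [0,1] "read" : (S/(PP/NP))/N
    [1,2] "clearly" : N
  [2,5] PP/NP   >B
    [2,3] "map" : PP/N
    [3,5] N/NP   >
      [3,4] "this" : (N/NP)/PP
      [4,5] "quickly" : PP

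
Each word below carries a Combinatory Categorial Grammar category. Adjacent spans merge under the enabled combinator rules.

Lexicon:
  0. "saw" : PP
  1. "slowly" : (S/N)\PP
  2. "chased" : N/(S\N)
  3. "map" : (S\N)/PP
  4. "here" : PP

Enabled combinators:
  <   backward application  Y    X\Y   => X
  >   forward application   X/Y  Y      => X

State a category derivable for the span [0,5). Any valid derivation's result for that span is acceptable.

S

[0,5] S   >
  [0,2] S/N   <
    [0,1] "saw" : PP
    [1,2] "slowly" : (S/N)\PP
  [2,5] N   >
    [2,3] "chased" : N/(S\N)
    [3,5] S\N   >
      [3,4] "map" : (S\N)/PP
      [4,5] "here" : PP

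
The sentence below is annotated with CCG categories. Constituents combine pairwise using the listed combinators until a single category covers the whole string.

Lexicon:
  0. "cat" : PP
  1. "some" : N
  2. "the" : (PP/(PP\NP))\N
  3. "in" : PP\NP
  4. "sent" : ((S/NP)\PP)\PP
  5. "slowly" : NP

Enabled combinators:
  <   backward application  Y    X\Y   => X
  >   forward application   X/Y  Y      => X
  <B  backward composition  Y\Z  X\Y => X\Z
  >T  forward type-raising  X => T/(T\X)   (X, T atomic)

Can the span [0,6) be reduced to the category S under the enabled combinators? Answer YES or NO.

YES

[0,6] S   >
  [0,5] S/NP   <
    [0,1] "cat" : PP
    [1,5] (S/NP)\PP   <
      [1,4] PP   >
        [1,3] PP/(PP\NP)   <
          [1,2] "some" : N
          [2,3] "the" : (PP/(PP\NP))\N
        [3,4] "in" : PP\NP
      [4,5] "sent" : ((S/NP)\PP)\PP
  [5,6] "slowly" : NP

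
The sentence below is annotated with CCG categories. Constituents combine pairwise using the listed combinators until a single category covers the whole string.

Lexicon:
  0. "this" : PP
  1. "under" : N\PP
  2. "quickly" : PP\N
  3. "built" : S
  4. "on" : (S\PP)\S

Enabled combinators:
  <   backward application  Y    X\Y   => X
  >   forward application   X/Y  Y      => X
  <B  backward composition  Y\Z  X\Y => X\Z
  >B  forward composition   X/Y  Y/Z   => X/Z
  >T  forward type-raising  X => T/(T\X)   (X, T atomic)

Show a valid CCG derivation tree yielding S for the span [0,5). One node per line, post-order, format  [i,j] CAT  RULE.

[0,5] S   <
  [0,3] PP   <
    [0,2] N   <
      [0,1] "this" : PP
      [1,2] "under" : N\PP
    [2,3] "quickly" : PP\N
  [3,5] S\PP   <
    [3,4] "built" : S
    [4,5] "on" : (S\PP)\S

[0,1] PP  lex  "this"
[1,2] N\PP  lex  "under"
[0,2] N  <  k=1
[2,3] PP\N  lex  "quickly"
[0,3] PP  <  k=2
[3,4] S  lex  "built"
[4,5] (S\PP)\S  lex  "on"
[3,5] S\PP  <  k=4
[0,5] S  <  k=3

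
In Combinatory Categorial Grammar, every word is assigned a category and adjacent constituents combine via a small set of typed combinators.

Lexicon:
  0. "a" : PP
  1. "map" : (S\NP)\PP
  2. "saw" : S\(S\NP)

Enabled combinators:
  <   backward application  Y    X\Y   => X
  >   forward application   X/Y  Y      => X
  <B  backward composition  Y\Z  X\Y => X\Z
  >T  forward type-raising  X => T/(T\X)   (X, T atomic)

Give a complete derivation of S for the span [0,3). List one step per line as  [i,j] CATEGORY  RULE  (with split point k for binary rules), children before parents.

[0,1] PP  lex  "a"
[1,2] (S\NP)\PP  lex  "map"
[0,2] S\NP  <  k=1
[2,3] S\(S\NP)  lex  "saw"
[0,3] S  <  k=2

[0,3] S   <
  [0,2] S\NP   <
    [0,1] "a" : PP
    [1,2] "map" : (S\NP)\PP
  [2,3] "saw" : S\(S\NP)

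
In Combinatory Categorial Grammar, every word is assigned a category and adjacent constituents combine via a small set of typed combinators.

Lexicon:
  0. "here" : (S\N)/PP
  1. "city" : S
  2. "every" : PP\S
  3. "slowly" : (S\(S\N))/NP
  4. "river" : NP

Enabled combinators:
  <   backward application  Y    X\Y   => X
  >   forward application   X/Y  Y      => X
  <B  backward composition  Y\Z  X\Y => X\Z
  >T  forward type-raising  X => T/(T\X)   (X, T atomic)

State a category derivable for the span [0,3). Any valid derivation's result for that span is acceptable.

S\N

[0,5] S   <
  [0,3] S\N   >
    [0,1] "here" : (S\N)/PP
    [1,3] PP   >
      [1,2] PP/(PP\S)   >T
        [1,2] "city" : S
      [2,3] "every" : PP\S
  [3,5] S\(S\N)   >
    [3,4] "slowly" : (S\(S\N))/NP
    [4,5] "river" : NP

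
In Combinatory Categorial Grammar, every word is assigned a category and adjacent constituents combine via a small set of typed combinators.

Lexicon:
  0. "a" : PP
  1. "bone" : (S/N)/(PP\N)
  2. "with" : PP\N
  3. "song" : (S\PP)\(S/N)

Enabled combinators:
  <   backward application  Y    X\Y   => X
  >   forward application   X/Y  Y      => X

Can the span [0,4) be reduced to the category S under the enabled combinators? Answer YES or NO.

[0,4] S   <
  [0,1] "a" : PP
  [1,4] S\PP   <
    [1,3] S/N   >
      [1,2] "bone" : (S/N)/(PP\N)
      [2,3] "with" : PP\N
    [3,4] "song" : (S\PP)\(S/N)

YES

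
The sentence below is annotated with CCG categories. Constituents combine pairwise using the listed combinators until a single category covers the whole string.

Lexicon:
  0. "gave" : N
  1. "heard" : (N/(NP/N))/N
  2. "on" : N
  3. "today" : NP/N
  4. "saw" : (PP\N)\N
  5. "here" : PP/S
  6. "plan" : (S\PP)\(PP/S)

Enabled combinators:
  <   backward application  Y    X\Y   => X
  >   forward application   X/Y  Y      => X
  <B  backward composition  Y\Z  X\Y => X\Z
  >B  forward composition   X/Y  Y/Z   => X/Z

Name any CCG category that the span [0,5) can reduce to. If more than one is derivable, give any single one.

PP

[0,7] S   <
  [0,5] PP   <
    [0,1] "gave" : N
    [1,5] PP\N   <
      [1,4] N   >
        [1,3] N/(NP/N)   >
          [1,2] "heard" : (N/(NP/N))/N
          [2,3] "on" : N
        [3,4] "today" : NP/N
      [4,5] "saw" : (PP\N)\N
  [5,7] S\PP   <
    [5,6] "here" : PP/S
    [6,7] "plan" : (S\PP)\(PP/S)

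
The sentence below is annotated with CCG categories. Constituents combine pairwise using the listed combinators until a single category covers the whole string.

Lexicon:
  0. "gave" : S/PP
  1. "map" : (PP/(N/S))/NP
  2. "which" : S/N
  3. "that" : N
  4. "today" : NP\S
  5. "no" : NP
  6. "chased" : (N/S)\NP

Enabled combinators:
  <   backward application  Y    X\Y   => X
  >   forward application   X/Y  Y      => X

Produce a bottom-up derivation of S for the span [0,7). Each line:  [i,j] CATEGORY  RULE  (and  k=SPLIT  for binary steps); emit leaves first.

[0,7] S   >
  [0,1] "gave" : S/PP
  [1,7] PP   >
    [1,5] PP/(N/S)   >
      [1,2] "map" : (PP/(N/S))/NP
      [2,5] NP   <
        [2,4] S   >
          [2,3] "which" : S/N
          [3,4] "that" : N
        [4,5] "today" : NP\S
    [5,7] N/S   <
      [5,6] "no" : NP
      [6,7] "chased" : (N/S)\NP

[0,1] S/PP  lex  "gave"
[1,2] (PP/(N/S))/NP  lex  "map"
[2,3] S/N  lex  "which"
[3,4] N  lex  "that"
[2,4] S  >  k=3
[4,5] NP\S  lex  "today"
[2,5] NP  <  k=4
[1,5] PP/(N/S)  >  k=2
[5,6] NP  lex  "no"
[6,7] (N/S)\NP  lex  "chased"
[5,7] N/S  <  k=6
[1,7] PP  >  k=5
[0,7] S  >  k=1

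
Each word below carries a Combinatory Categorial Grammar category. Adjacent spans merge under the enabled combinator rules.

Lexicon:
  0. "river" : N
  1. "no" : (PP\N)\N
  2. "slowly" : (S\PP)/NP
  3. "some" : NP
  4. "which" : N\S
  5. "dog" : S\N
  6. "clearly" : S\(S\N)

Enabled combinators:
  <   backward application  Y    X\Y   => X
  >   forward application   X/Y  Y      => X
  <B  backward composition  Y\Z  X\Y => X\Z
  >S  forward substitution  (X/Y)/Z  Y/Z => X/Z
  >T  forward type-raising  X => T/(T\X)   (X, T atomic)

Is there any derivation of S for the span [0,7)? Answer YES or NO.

[0,7] S   <
  [0,6] S\N   <B
    [0,5] N\N   <B
      [0,4] S\N   <B
        [0,2] PP\N   <
          [0,1] "river" : N
          [1,2] "no" : (PP\N)\N
        [2,4] S\PP   >
          [2,3] "slowly" : (S\PP)/NP
          [3,4] "some" : NP
      [4,5] "which" : N\S
    [5,6] "dog" : S\N
  [6,7] "clearly" : S\(S\N)

YES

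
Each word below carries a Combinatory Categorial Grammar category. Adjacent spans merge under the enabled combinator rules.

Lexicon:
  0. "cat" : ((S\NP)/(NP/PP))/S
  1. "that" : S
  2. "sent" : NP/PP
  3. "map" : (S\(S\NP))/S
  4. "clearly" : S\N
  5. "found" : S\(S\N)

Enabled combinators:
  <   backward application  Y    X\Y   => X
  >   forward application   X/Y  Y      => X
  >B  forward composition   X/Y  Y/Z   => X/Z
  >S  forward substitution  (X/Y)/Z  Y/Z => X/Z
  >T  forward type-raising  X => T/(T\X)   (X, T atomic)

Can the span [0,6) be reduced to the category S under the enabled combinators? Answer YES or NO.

YES

[0,6] S   <
  [0,3] S\NP   >
    [0,2] (S\NP)/(NP/PP)   >
      [0,1] "cat" : ((S\NP)/(NP/PP))/S
      [1,2] "that" : S
    [2,3] "sent" : NP/PP
  [3,6] S\(S\NP)   >
    [3,4] "map" : (S\(S\NP))/S
    [4,6] S   <
      [4,5] "clearly" : S\N
      [5,6] "found" : S\(S\N)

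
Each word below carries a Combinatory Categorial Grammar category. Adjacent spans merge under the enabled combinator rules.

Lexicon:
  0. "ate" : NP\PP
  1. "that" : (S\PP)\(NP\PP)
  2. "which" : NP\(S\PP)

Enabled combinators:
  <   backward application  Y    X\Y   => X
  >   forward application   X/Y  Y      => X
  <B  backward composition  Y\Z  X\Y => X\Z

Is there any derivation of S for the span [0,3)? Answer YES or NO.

NP\PP (S\PP)\(NP\PP) NP\(S\PP)
CKY chart[0,3] = {NP}; S ∉ chart

NO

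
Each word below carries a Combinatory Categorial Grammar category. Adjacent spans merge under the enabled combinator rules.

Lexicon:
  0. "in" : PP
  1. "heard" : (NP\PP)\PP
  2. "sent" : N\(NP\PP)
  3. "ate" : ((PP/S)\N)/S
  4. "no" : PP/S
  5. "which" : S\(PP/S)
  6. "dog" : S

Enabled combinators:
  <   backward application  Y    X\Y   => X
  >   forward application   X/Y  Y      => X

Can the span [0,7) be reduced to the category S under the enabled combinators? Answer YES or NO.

PP (NP\PP)\PP N\(NP\PP) ((PP/S)\N)/S PP/S S\(PP/S) S
CKY chart[0,7] = {PP}; S ∉ chart

NO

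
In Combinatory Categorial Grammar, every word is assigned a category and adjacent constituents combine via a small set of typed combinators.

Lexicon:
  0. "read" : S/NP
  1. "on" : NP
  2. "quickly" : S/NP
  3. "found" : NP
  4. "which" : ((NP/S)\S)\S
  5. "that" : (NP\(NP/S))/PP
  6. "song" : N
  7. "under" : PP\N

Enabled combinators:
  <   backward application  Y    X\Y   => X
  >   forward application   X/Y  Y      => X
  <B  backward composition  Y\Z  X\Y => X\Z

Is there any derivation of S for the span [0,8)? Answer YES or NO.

S/NP NP S/NP NP ((NP/S)\S)\S (NP\(NP/S))/PP N PP\N
CKY chart[0,8] = {NP}; S ∉ chart

NO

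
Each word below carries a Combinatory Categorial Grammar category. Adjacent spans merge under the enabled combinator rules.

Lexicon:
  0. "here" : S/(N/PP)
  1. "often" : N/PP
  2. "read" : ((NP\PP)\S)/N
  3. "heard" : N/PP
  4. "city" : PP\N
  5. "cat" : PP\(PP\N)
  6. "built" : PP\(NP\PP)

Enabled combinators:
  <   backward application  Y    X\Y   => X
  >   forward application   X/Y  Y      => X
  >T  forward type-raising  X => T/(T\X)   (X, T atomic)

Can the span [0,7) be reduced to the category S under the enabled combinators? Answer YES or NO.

S/(N/PP) N/PP ((NP\PP)\S)/N N/PP PP\N PP\(PP\N) PP\(NP\PP)
CKY chart[0,7] = {N/(N\PP), NP/(NP\PP), PP, PP/(PP\PP), S/(S\PP)}; S ∉ chart

NO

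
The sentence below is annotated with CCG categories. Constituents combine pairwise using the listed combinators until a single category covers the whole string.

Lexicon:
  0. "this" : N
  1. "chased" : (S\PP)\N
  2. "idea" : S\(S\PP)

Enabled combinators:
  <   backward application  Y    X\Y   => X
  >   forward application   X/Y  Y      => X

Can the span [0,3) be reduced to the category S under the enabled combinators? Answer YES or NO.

YES

[0,3] S   <
  [0,2] S\PP   <
    [0,1] "this" : N
    [1,2] "chased" : (S\PP)\N
  [2,3] "idea" : S\(S\PP)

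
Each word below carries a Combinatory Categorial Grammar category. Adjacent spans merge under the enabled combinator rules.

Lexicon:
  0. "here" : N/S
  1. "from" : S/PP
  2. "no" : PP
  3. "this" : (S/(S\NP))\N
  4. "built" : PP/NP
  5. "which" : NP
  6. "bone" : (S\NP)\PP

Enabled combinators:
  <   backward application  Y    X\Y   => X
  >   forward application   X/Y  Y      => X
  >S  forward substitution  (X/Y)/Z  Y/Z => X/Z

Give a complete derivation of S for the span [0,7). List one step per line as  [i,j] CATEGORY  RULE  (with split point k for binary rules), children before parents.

[0,1] N/S  lex  "here"
[1,2] S/PP  lex  "from"
[2,3] PP  lex  "no"
[1,3] S  >  k=2
[0,3] N  >  k=1
[3,4] (S/(S\NP))\N  lex  "this"
[0,4] S/(S\NP)  <  k=3
[4,5] PP/NP  lex  "built"
[5,6] NP  lex  "which"
[4,6] PP  >  k=5
[6,7] (S\NP)\PP  lex  "bone"
[4,7] S\NP  <  k=6
[0,7] S  >  k=4

[0,7] S   >
  [0,4] S/(S\NP)   <
    [0,3] N   >
      [0,1] "here" : N/S
      [1,3] S   >
        [1,2] "from" : S/PP
        [2,3] "no" : PP
    [3,4] "this" : (S/(S\NP))\N
  [4,7] S\NP   <
    [4,6] PP   >
      [4,5] "built" : PP/NP
      [5,6] "which" : NP
    [6,7] "bone" : (S\NP)\PP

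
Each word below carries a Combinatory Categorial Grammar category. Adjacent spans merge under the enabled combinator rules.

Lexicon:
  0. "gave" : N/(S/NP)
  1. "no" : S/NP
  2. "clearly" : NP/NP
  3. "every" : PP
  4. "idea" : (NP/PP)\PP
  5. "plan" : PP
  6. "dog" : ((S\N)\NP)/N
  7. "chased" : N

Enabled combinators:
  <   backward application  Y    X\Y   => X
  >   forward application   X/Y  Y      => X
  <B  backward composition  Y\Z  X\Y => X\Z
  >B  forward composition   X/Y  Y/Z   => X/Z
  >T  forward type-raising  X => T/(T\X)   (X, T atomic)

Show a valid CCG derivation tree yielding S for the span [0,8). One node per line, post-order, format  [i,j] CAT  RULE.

[0,8] S   <
  [0,2] N   >
    [0,1] "gave" : N/(S/NP)
    [1,2] "no" : S/NP
  [2,8] S\N   <
    [2,6] NP   >
      [2,5] NP/PP   >B
        [2,3] "clearly" : NP/NP
        [3,5] NP/PP   <
          [3,4] "every" : PP
          [4,5] "idea" : (NP/PP)\PP
      [5,6] "plan" : PP
    [6,8] (S\N)\NP   >
      [6,7] "dog" : ((S\N)\NP)/N
      [7,8] "chased" : N

[0,1] N/(S/NP)  lex  "gave"
[1,2] S/NP  lex  "no"
[0,2] N  >  k=1
[2,3] NP/NP  lex  "clearly"
[3,4] PP  lex  "every"
[4,5] (NP/PP)\PP  lex  "idea"
[3,5] NP/PP  <  k=4
[2,5] NP/PP  >B  k=3
[5,6] PP  lex  "plan"
[2,6] NP  >  k=5
[6,7] ((S\N)\NP)/N  lex  "dog"
[7,8] N  lex  "chased"
[6,8] (S\N)\NP  >  k=7
[2,8] S\N  <  k=6
[0,8] S  <  k=2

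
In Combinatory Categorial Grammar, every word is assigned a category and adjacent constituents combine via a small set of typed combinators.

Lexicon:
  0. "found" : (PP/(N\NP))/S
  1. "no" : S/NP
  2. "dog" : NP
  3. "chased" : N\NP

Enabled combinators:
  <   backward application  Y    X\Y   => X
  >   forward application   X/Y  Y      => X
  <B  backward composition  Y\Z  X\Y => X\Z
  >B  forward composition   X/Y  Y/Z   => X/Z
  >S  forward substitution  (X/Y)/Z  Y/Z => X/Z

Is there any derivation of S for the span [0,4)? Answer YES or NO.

(PP/(N\NP))/S S/NP NP N\NP
CKY chart[0,4] = {PP}; S ∉ chart

NO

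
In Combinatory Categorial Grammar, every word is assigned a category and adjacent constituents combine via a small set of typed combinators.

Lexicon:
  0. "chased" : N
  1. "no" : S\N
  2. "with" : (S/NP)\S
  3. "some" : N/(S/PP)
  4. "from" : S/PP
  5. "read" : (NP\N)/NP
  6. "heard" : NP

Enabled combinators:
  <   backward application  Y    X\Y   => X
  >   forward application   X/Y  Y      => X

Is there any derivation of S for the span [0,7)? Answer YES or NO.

[0,7] S   >
  [0,3] S/NP   <
    [0,2] S   <
      [0,1] "chased" : N
      [1,2] "no" : S\N
    [2,3] "with" : (S/NP)\S
  [3,7] NP   <
    [3,5] N   >
      [3,4] "some" : N/(S/PP)
      [4,5] "from" : S/PP
    [5,7] NP\N   >
      [5,6] "read" : (NP\N)/NP
      [6,7] "heard" : NP

YES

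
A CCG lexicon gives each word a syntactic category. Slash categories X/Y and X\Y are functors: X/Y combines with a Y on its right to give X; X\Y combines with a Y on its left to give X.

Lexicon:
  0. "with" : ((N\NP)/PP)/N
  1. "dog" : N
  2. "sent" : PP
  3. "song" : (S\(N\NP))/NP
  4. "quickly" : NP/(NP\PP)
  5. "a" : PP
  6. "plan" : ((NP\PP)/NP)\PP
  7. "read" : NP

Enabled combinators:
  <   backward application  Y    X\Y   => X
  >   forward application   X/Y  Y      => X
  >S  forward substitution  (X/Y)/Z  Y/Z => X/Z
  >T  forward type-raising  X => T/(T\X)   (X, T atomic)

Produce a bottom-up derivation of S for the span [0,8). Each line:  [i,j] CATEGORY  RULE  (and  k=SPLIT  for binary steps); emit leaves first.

[0,1] ((N\NP)/PP)/N  lex  "with"
[1,2] N  lex  "dog"
[0,2] (N\NP)/PP  >  k=1
[2,3] PP  lex  "sent"
[0,3] N\NP  >  k=2
[3,4] (S\(N\NP))/NP  lex  "song"
[4,5] NP/(NP\PP)  lex  "quickly"
[5,6] PP  lex  "a"
[6,7] ((NP\PP)/NP)\PP  lex  "plan"
[5,7] (NP\PP)/NP  <  k=6
[7,8] NP  lex  "read"
[5,8] NP\PP  >  k=7
[4,8] NP  >  k=5
[3,8] S\(N\NP)  >  k=4
[0,8] S  <  k=3

[0,8] S   <
  [0,3] N\NP   >
    [0,2] (N\NP)/PP   >
      [0,1] "with" : ((N\NP)/PP)/N
      [1,2] "dog" : N
    [2,3] "sent" : PP
  [3,8] S\(N\NP)   >
    [3,4] "song" : (S\(N\NP))/NP
    [4,8] NP   >
      [4,5] "quickly" : NP/(NP\PP)
      [5,8] NP\PP   >
        [5,7] (NP\PP)/NP   <
          [5,6] "a" : PP
          [6,7] "plan" : ((NP\PP)/NP)\PP
        [7,8] "read" : NP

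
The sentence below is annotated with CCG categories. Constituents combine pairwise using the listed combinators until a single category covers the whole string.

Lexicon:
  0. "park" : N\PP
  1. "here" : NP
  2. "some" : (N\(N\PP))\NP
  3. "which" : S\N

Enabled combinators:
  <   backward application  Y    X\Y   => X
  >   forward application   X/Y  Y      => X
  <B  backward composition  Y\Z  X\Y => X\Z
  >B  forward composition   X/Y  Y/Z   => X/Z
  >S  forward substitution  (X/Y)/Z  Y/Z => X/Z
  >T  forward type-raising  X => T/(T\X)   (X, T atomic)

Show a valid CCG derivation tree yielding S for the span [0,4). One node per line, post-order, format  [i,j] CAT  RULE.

[0,4] S   <
  [0,3] N   <
    [0,1] "park" : N\PP
    [1,3] N\(N\PP)   <
      [1,2] "here" : NP
      [2,3] "some" : (N\(N\PP))\NP
  [3,4] "which" : S\N

[0,1] N\PP  lex  "park"
[1,2] NP  lex  "here"
[2,3] (N\(N\PP))\NP  lex  "some"
[1,3] N\(N\PP)  <  k=2
[0,3] N  <  k=1
[3,4] S\N  lex  "which"
[0,4] S  <  k=3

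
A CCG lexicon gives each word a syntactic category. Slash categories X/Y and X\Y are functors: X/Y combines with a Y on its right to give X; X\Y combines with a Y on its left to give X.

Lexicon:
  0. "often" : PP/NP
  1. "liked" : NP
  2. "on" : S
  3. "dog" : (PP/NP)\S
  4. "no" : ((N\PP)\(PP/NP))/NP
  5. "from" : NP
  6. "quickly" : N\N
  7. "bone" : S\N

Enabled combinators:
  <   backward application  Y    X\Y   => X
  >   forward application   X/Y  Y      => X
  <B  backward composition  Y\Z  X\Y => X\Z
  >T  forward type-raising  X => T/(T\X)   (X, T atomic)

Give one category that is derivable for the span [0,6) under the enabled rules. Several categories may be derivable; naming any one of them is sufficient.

N

[0,8] S   <
  [0,6] N   <
    [0,2] PP   >
      [0,1] "often" : PP/NP
      [1,2] "liked" : NP
    [2,6] N\PP   <
      [2,4] PP/NP   <
        [2,3] "on" : S
        [3,4] "dog" : (PP/NP)\S
      [4,6] (N\PP)\(PP/NP)   >
        [4,5] "no" : ((N\PP)\(PP/NP))/NP
        [5,6] "from" : NP
  [6,8] S\N   <B
    [6,7] "quickly" : N\N
    [7,8] "bone" : S\N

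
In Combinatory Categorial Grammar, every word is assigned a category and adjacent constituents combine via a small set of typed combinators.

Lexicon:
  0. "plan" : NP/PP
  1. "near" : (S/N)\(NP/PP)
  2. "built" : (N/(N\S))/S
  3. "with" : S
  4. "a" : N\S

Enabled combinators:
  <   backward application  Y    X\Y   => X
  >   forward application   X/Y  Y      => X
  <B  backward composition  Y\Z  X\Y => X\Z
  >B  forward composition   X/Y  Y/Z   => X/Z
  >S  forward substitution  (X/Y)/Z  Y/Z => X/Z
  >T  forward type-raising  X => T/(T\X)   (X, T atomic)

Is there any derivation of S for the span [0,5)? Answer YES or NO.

[0,5] S   >
  [0,2] S/N   <
    [0,1] "plan" : NP/PP
    [1,2] "near" : (S/N)\(NP/PP)
  [2,5] N   >
    [2,4] N/(N\S)   >
      [2,3] "built" : (N/(N\S))/S
      [3,4] "with" : S
    [4,5] "a" : N\S

YES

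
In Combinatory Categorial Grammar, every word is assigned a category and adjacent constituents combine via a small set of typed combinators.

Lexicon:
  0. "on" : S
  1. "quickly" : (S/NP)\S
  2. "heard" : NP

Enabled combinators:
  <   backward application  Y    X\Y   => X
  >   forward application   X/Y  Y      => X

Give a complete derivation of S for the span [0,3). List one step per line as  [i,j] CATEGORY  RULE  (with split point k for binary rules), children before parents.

[0,1] S  lex  "on"
[1,2] (S/NP)\S  lex  "quickly"
[0,2] S/NP  <  k=1
[2,3] NP  lex  "heard"
[0,3] S  >  k=2

[0,3] S   >
  [0,2] S/NP   <
    [0,1] "on" : S
    [1,2] "quickly" : (S/NP)\S
  [2,3] "heard" : NP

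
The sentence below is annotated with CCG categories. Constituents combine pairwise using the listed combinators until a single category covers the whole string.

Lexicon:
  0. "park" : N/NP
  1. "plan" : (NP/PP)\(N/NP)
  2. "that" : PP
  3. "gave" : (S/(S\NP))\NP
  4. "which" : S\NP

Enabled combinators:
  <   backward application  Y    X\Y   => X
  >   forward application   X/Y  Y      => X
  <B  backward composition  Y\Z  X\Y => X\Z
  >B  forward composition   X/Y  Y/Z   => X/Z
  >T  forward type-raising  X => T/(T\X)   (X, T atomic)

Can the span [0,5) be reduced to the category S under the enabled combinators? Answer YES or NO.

[0,5] S   >
  [0,4] S/(S\NP)   <
    [0,3] NP   >
      [0,2] NP/PP   <
        [0,1] "park" : N/NP
        [1,2] "plan" : (NP/PP)\(N/NP)
      [2,3] "that" : PP
    [3,4] "gave" : (S/(S\NP))\NP
  [4,5] "which" : S\NP

YES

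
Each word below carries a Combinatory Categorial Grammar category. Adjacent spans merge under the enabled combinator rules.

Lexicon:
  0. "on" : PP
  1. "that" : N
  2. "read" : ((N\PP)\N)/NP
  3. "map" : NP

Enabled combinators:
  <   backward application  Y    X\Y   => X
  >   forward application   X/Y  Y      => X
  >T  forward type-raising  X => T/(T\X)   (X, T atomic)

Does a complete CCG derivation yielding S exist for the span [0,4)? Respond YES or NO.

NO

PP N ((N\PP)\N)/NP NP
CKY chart[0,4] = {N, N/(N\N), NP/(NP\N), PP/(PP\N), S/(S\N)}; S ∉ chart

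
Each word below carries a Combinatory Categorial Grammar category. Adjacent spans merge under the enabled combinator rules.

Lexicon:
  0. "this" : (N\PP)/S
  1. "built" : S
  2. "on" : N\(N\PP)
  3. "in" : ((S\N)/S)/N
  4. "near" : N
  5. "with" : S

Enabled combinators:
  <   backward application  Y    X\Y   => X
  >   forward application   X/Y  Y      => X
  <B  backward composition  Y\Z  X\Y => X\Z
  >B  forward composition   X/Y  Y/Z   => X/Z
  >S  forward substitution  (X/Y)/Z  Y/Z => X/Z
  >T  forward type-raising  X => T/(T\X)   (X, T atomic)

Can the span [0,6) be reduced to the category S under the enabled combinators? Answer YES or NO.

YES

[0,6] S   <
  [0,3] N   <
    [0,2] N\PP   >
      [0,1] "this" : (N\PP)/S
      [1,2] "built" : S
    [2,3] "on" : N\(N\PP)
  [3,6] S\N   >
    [3,5] (S\N)/S   >
      [3,4] "in" : ((S\N)/S)/N
      [4,5] "near" : N
    [5,6] "with" : S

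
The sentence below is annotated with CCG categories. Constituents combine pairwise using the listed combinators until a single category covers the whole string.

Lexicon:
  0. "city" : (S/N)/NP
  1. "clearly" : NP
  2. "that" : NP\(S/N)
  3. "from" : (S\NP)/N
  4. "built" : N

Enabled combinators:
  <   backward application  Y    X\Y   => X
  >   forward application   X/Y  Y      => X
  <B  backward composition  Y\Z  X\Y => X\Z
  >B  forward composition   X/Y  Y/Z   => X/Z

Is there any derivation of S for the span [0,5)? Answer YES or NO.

YES

[0,5] S   <
  [0,3] NP   <
    [0,2] S/N   >
      [0,1] "city" : (S/N)/NP
      [1,2] "clearly" : NP
    [2,3] "that" : NP\(S/N)
  [3,5] S\NP   >
    [3,4] "from" : (S\NP)/N
    [4,5] "built" : N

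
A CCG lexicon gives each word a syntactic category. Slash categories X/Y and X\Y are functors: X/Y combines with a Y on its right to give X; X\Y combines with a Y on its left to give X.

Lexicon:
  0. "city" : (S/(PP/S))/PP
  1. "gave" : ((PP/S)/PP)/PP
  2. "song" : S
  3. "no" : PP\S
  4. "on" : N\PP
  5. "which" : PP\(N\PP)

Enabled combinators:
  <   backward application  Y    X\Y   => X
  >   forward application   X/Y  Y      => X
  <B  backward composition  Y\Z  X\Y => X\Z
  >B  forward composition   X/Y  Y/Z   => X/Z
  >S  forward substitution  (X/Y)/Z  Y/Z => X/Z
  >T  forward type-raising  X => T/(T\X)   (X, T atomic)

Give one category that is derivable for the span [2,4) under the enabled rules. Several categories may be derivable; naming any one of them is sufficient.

[0,6] S   >
  [0,4] S/PP   >S
    [0,1] "city" : (S/(PP/S))/PP
    [1,4] (PP/S)/PP   >
      [1,2] "gave" : ((PP/S)/PP)/PP
      [2,4] PP   >
        [2,3] PP/(PP\S)   >T
          [2,3] "song" : S
        [3,4] "no" : PP\S
  [4,6] PP   <
    [4,5] "on" : N\PP
    [5,6] "which" : PP\(N\PP)

PP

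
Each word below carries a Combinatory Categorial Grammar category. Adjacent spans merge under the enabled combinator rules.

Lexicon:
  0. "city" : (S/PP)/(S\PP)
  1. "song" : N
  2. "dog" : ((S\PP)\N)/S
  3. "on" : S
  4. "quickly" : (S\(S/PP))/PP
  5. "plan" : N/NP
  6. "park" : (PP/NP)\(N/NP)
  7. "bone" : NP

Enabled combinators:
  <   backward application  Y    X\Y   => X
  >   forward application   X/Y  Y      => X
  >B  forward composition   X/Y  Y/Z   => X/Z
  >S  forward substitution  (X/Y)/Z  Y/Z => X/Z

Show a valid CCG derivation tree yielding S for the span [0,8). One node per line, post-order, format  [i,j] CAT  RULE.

[0,8] S   <
  [0,4] S/PP   >
    [0,1] "city" : (S/PP)/(S\PP)
    [1,4] S\PP   <
      [1,2] "song" : N
      [2,4] (S\PP)\N   >
        [2,3] "dog" : ((S\PP)\N)/S
        [3,4] "on" : S
  [4,8] S\(S/PP)   >
    [4,5] "quickly" : (S\(S/PP))/PP
    [5,8] PP   >
      [5,7] PP/NP   <
        [5,6] "plan" : N/NP
        [6,7] "park" : (PP/NP)\(N/NP)
      [7,8] "bone" : NP

[0,1] (S/PP)/(S\PP)  lex  "city"
[1,2] N  lex  "song"
[2,3] ((S\PP)\N)/S  lex  "dog"
[3,4] S  lex  "on"
[2,4] (S\PP)\N  >  k=3
[1,4] S\PP  <  k=2
[0,4] S/PP  >  k=1
[4,5] (S\(S/PP))/PP  lex  "quickly"
[5,6] N/NP  lex  "plan"
[6,7] (PP/NP)\(N/NP)  lex  "park"
[5,7] PP/NP  <  k=6
[7,8] NP  lex  "bone"
[5,8] PP  >  k=7
[4,8] S\(S/PP)  >  k=5
[0,8] S  <  k=4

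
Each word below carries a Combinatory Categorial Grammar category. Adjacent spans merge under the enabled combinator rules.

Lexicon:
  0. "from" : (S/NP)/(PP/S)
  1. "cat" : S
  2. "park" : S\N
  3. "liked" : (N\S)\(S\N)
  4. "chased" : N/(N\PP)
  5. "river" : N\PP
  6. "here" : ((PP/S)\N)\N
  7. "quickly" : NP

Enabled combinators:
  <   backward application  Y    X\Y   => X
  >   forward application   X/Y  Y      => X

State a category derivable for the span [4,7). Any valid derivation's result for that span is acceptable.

[0,8] S   >
  [0,7] S/NP   >
    [0,1] "from" : (S/NP)/(PP/S)
    [1,7] PP/S   <
      [1,4] N   <
        [1,2] "cat" : S
        [2,4] N\S   <
          [2,3] "park" : S\N
          [3,4] "liked" : (N\S)\(S\N)
      [4,7] (PP/S)\N   <
        [4,6] N   >
          [4,5] "chased" : N/(N\PP)
          [5,6] "river" : N\PP
        [6,7] "here" : ((PP/S)\N)\N
  [7,8] "quickly" : NP

(PP/S)\N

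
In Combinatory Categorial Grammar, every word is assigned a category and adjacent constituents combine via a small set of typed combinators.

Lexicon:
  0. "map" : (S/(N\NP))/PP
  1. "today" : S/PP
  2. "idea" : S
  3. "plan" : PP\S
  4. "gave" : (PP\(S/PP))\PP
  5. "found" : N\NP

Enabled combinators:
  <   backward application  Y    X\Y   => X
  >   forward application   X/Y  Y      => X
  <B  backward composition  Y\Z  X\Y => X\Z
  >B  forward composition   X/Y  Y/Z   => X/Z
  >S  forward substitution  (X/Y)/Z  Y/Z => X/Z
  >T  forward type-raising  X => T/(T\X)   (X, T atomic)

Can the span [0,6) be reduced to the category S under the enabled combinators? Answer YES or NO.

YES

[0,6] S   >
  [0,5] S/(N\NP)   >
    [0,1] "map" : (S/(N\NP))/PP
    [1,5] PP   <
      [1,2] "today" : S/PP
      [2,5] PP\(S/PP)   <
        [2,4] PP   >
          [2,3] PP/(PP\S)   >T
            [2,3] "idea" : S
          [3,4] "plan" : PP\S
        [4,5] "gave" : (PP\(S/PP))\PP
  [5,6] "found" : N\NP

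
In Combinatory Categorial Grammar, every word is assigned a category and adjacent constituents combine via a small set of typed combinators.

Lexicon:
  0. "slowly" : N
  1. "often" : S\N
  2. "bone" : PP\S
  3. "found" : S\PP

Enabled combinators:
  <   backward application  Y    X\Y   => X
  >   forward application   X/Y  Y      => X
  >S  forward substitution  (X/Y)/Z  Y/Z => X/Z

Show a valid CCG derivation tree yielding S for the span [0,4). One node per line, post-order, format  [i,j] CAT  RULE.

[0,4] S   <
  [0,3] PP   <
    [0,2] S   <
      [0,1] "slowly" : N
      [1,2] "often" : S\N
    [2,3] "bone" : PP\S
  [3,4] "found" : S\PP

[0,1] N  lex  "slowly"
[1,2] S\N  lex  "often"
[0,2] S  <  k=1
[2,3] PP\S  lex  "bone"
[0,3] PP  <  k=2
[3,4] S\PP  lex  "found"
[0,4] S  <  k=3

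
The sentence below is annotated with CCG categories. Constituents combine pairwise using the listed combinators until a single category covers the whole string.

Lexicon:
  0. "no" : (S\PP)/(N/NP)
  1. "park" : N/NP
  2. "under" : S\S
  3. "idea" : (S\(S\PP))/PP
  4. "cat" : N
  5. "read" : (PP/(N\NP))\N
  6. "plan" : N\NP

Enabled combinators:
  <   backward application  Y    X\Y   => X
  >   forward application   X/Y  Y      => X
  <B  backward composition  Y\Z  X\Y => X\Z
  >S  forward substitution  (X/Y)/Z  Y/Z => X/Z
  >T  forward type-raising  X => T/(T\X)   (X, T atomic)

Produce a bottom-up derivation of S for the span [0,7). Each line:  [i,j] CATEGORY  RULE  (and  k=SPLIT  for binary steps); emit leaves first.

[0,7] S   <
  [0,3] S\PP   <B
    [0,2] S\PP   >
      [0,1] "no" : (S\PP)/(N/NP)
      [1,2] "park" : N/NP
    [2,3] "under" : S\S
  [3,7] S\(S\PP)   >
    [3,4] "idea" : (S\(S\PP))/PP
    [4,7] PP   >
      [4,6] PP/(N\NP)   <
        [4,5] "cat" : N
        [5,6] "read" : (PP/(N\NP))\N
      [6,7] "plan" : N\NP

[0,1] (S\PP)/(N/NP)  lex  "no"
[1,2] N/NP  lex  "park"
[0,2] S\PP  >  k=1
[2,3] S\S  lex  "under"
[0,3] S\PP  <B  k=2
[3,4] (S\(S\PP))/PP  lex  "idea"
[4,5] N  lex  "cat"
[5,6] (PP/(N\NP))\N  lex  "read"
[4,6] PP/(N\NP)  <  k=5
[6,7] N\NP  lex  "plan"
[4,7] PP  >  k=6
[3,7] S\(S\PP)  >  k=4
[0,7] S  <  k=3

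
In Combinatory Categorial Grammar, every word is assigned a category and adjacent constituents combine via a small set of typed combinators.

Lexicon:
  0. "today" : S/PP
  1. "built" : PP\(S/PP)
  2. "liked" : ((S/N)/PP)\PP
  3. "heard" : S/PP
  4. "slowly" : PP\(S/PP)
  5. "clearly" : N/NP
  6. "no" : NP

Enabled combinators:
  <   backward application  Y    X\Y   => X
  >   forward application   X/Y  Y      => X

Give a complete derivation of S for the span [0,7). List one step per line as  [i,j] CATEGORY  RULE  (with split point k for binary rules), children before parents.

[0,1] S/PP  lex  "today"
[1,2] PP\(S/PP)  lex  "built"
[0,2] PP  <  k=1
[2,3] ((S/N)/PP)\PP  lex  "liked"
[0,3] (S/N)/PP  <  k=2
[3,4] S/PP  lex  "heard"
[4,5] PP\(S/PP)  lex  "slowly"
[3,5] PP  <  k=4
[0,5] S/N  >  k=3
[5,6] N/NP  lex  "clearly"
[6,7] NP  lex  "no"
[5,7] N  >  k=6
[0,7] S  >  k=5

[0,7] S   >
  [0,5] S/N   >
    [0,3] (S/N)/PP   <
      [0,2] PP   <
        [0,1] "today" : S/PP
        [1,2] "built" : PP\(S/PP)
      [2,3] "liked" : ((S/N)/PP)\PP
    [3,5] PP   <
      [3,4] "heard" : S/PP
      [4,5] "slowly" : PP\(S/PP)
  [5,7] N   >
    [5,6] "clearly" : N/NP
    [6,7] "no" : NP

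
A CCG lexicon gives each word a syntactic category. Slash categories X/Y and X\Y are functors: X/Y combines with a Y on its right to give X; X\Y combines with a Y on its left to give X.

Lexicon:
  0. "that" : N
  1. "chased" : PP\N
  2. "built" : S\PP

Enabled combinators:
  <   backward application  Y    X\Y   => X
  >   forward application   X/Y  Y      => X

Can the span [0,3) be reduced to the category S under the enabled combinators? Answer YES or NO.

[0,3] S   <
  [0,2] PP   <
    [0,1] "that" : N
    [1,2] "chased" : PP\N
  [2,3] "built" : S\PP

YES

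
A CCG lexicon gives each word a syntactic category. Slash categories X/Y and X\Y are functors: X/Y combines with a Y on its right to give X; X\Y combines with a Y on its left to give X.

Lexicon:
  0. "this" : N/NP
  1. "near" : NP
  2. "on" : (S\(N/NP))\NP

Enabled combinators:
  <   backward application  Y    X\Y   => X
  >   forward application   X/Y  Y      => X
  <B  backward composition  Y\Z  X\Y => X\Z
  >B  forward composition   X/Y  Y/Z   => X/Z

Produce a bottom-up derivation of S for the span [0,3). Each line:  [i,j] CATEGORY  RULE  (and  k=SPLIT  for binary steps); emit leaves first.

[0,3] S   <
  [0,1] "this" : N/NP
  [1,3] S\(N/NP)   <
    [1,2] "near" : NP
    [2,3] "on" : (S\(N/NP))\NP

[0,1] N/NP  lex  "this"
[1,2] NP  lex  "near"
[2,3] (S\(N/NP))\NP  lex  "on"
[1,3] S\(N/NP)  <  k=2
[0,3] S  <  k=1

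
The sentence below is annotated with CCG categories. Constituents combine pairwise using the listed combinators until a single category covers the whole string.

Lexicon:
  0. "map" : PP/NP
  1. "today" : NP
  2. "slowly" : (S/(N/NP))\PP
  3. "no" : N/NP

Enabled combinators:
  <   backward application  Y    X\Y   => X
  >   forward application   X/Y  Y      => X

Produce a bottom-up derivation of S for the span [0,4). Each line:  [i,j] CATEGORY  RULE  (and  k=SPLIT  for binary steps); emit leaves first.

[0,1] PP/NP  lex  "map"
[1,2] NP  lex  "today"
[0,2] PP  >  k=1
[2,3] (S/(N/NP))\PP  lex  "slowly"
[0,3] S/(N/NP)  <  k=2
[3,4] N/NP  lex  "no"
[0,4] S  >  k=3

[0,4] S   >
  [0,3] S/(N/NP)   <
    [0,2] PP   >
      [0,1] "map" : PP/NP
      [1,2] "today" : NP
    [2,3] "slowly" : (S/(N/NP))\PP
  [3,4] "no" : N/NP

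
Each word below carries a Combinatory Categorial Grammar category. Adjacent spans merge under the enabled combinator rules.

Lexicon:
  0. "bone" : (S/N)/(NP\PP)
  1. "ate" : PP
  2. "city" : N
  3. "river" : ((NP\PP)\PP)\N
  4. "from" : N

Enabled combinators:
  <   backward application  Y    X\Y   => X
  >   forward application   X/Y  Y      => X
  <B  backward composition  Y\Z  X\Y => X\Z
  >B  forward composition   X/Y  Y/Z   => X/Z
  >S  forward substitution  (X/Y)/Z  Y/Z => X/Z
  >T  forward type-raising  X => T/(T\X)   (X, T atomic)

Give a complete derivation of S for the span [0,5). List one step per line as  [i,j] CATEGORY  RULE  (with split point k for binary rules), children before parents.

[0,5] S   >
  [0,4] S/N   >
    [0,1] "bone" : (S/N)/(NP\PP)
    [1,4] NP\PP   <
      [1,2] "ate" : PP
      [2,4] (NP\PP)\PP   <
        [2,3] "city" : N
        [3,4] "river" : ((NP\PP)\PP)\N
  [4,5] "from" : N

[0,1] (S/N)/(NP\PP)  lex  "bone"
[1,2] PP  lex  "ate"
[2,3] N  lex  "city"
[3,4] ((NP\PP)\PP)\N  lex  "river"
[2,4] (NP\PP)\PP  <  k=3
[1,4] NP\PP  <  k=2
[0,4] S/N  >  k=1
[4,5] N  lex  "from"
[0,5] S  >  k=4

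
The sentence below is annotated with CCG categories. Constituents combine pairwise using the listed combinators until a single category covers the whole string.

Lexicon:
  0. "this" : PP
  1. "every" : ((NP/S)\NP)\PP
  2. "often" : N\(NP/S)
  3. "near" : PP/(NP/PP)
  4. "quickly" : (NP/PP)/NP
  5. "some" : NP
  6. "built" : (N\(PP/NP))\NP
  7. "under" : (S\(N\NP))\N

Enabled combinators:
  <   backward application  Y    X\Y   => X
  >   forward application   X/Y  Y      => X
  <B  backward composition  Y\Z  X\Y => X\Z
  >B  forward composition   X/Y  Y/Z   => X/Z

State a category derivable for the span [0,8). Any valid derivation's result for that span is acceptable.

S

[0,8] S   <
  [0,3] N\NP   <B
    [0,2] (NP/S)\NP   <
      [0,1] "this" : PP
      [1,2] "every" : ((NP/S)\NP)\PP
    [2,3] "often" : N\(NP/S)
  [3,8] S\(N\NP)   <
    [3,7] N   <
      [3,5] PP/NP   >B
        [3,4] "near" : PP/(NP/PP)
        [4,5] "quickly" : (NP/PP)/NP
      [5,7] N\(PP/NP)   <
        [5,6] "some" : NP
        [6,7] "built" : (N\(PP/NP))\NP
    [7,8] "under" : (S\(N\NP))\N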